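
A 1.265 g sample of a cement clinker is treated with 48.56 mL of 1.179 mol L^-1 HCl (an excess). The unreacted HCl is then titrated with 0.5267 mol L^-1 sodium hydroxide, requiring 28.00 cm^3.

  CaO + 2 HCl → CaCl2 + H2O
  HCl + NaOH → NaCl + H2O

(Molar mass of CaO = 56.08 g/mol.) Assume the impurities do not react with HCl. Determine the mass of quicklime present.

n(HCl) added = 0.04856 × 1.179 = 0.05725 mol
n(NaOH) used in back-titration = 0.02800 × 0.5267 = 0.01475 mol
n(HCl) left over = 0.01475 mol (1:1 ratio)
n(HCl) consumed by analyte = 0.05725 − 0.01475 = 0.04250 mol
From the 1:2 ratio, n(CaO) = 1/2 × 0.04250 = 0.02125 mol
mass of CaO = 0.02125 × 56.08 = 1.192 g

1.192 g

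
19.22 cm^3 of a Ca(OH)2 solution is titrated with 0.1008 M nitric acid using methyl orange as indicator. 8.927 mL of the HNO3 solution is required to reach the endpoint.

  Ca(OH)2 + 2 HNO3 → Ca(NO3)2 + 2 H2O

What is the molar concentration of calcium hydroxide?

0.02341 M

n(HNO3) = 0.008927 L × 0.1008 mol/L = 8.998 × 10^-4 mol
From the 1:2 mole ratio, n(Ca(OH)2) = 1/2 × 8.998 × 10^-4 = 4.499 × 10^-4 mol
[Ca(OH)2] = 4.499 × 10^-4 mol / 0.01922 L = 0.02341 mol/L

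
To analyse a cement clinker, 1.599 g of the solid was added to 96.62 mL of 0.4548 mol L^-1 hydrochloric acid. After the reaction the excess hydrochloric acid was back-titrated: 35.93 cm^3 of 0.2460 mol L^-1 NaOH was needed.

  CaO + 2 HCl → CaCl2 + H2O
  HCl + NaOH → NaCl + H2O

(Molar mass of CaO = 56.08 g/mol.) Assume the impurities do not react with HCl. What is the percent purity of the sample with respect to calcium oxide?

n(HCl) added = 0.09662 × 0.4548 = 0.04394 mol
n(NaOH) used in back-titration = 0.03593 × 0.2460 = 8.839 × 10^-3 mol
n(HCl) left over = 8.839 × 10^-3 mol (1:1 ratio)
n(HCl) consumed by analyte = 0.04394 − 8.839 × 10^-3 = 0.03510 mol
From the 1:2 ratio, n(CaO) = 1/2 × 0.03510 = 0.01755 mol
mass of CaO = 0.01755 × 56.08 = 0.9843 g
% CaO = 0.9843 / 1.599 × 100 = 61.56 %

61.56 %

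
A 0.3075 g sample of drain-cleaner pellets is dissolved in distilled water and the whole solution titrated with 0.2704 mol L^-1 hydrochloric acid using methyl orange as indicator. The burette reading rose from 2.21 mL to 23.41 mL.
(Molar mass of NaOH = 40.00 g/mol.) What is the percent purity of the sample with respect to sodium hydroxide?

NaOH + HCl → NaCl + H2O
n(HCl) = 0.02120 L × 0.2704 mol/L = 5.732 × 10^-3 mol
n(NaOH) = 5.732 × 10^-3 mol (1:1 ratio)
mass of NaOH = 5.732 × 10^-3 × 40.00 g/mol = 0.2293 g
% NaOH = 0.2293 / 0.3075 × 100 = 74.57 %

74.57 %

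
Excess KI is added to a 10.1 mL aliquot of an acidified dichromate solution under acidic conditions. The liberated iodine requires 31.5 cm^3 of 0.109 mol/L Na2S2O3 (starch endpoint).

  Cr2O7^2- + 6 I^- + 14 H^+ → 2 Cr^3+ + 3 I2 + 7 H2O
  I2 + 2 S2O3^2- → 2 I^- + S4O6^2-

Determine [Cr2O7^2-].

n(S2O3^2-) = 0.0315 × 0.109 = 3.43 × 10^-3 mol
n(I2) = n(S2O3^2-)/2 = 1.72 × 10^-3 mol
From the 1:3 ratio, n(Cr2O7^2-) in the aliquot = 1/3 × 1.72 × 10^-3 = 5.72 × 10^-4 mol
[Cr2O7^2-] = 5.72 × 10^-4 / 0.0101 = 0.0567 mol/L

0.0567 mol/L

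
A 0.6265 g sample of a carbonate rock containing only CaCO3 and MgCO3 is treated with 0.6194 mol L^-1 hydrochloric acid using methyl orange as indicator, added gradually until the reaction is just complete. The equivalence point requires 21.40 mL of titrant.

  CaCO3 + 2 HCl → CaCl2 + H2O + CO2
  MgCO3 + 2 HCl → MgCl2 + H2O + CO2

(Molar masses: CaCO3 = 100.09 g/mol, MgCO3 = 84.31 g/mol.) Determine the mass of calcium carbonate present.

0.4296 g

n(HCl) = 0.02140 × 0.6194 = 0.01326 mol
Let x = n(CaCO3), y = n(MgCO3).
Titrant: 2x + 2y = 0.01326;  mass: 100.09x + 84.31y = 0.6265
Solving, x = 4.292 × 10^-3 mol, y = 2.336 × 10^-3 mol
mass of CaCO3 = 4.292 × 10^-3 × 100.09 = 0.4296 g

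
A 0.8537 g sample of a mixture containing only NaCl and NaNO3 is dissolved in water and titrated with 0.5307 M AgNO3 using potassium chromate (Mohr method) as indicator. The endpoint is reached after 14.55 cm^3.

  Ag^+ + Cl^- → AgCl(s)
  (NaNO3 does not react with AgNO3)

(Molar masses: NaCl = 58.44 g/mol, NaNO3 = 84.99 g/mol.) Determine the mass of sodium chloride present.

n(AgNO3) = 0.01455 × 0.5307 = 7.722 × 10^-3 mol
Let x = n(NaCl), y = n(NaNO3).
Titrant: 1x = 7.722 × 10^-3;  mass: 58.44x + 84.99y = 0.8537
Solving, x = 7.722 × 10^-3 mol, y = 4.735 × 10^-3 mol
mass of NaCl = 7.722 × 10^-3 × 58.44 = 0.4513 g

0.4513 g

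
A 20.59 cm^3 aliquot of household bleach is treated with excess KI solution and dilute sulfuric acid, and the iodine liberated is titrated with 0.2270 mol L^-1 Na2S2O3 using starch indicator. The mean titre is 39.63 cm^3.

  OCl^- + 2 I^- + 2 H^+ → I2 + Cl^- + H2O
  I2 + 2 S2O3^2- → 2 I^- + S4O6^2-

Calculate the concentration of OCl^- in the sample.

n(S2O3^2-) = 0.03963 × 0.2270 = 8.996 × 10^-3 mol
n(I2) = n(S2O3^2-)/2 = 4.498 × 10^-3 mol
n(OCl^-) in the aliquot = 4.498 × 10^-3 mol (1:1 ratio)
[OCl^-] = 4.498 × 10^-3 / 0.02059 = 0.2185 mol/L

0.2185 mol/L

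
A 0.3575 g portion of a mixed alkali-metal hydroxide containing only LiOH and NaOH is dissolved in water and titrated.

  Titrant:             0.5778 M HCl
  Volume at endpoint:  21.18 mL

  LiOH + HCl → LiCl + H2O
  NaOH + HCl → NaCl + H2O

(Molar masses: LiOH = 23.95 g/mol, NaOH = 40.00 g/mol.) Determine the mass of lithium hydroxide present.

n(HCl) = 0.02118 × 0.5778 = 0.01224 mol
Let x = n(LiOH), y = n(NaOH).
Titrant: 1x + 1y = 0.01224;  mass: 23.95x + 40.00y = 0.3575
Solving, x = 8.225 × 10^-3 mol, y = 4.013 × 10^-3 mol
mass of LiOH = 8.225 × 10^-3 × 23.95 = 0.1970 g

0.1970 g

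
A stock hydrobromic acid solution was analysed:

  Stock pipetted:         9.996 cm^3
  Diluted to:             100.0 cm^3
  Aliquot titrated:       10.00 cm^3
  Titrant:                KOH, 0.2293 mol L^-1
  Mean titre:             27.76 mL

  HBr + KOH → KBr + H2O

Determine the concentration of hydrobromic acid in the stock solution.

6.368 mol/L

n(KOH) = 0.02776 × 0.2293 = 6.365 × 10^-3 mol
n(HBr) in the aliquot = 6.365 × 10^-3 mol (1:1 ratio)
[HBr]_dilute = 6.365 × 10^-3 / 0.01000 = 0.6365 mol/L
Dilution factor = 100.0 / 9.996 = 10.00
[HBr]_stock = 0.6365 × 10.00 = 6.368 mol/L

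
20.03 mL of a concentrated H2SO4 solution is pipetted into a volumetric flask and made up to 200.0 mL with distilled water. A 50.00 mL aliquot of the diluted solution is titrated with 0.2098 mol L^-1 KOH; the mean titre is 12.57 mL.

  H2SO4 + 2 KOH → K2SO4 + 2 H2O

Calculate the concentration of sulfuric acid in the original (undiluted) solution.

n(KOH) = 0.01257 × 0.2098 = 2.637 × 10^-3 mol
From the 1:2 ratio, n(H2SO4) in the aliquot = 1/2 × 2.637 × 10^-3 = 1.319 × 10^-3 mol
[H2SO4]_dilute = 1.319 × 10^-3 / 0.05000 = 0.02637 mol/L
Dilution factor = 200.0 / 20.03 = 9.985
[H2SO4]_stock = 0.02637 × 9.985 = 0.2633 mol/L

0.2633 mol/L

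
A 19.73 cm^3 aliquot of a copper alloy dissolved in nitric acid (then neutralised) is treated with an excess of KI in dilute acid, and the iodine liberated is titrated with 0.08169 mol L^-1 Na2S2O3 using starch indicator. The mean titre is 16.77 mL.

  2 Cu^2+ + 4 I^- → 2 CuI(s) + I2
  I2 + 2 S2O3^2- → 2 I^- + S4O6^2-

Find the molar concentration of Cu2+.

0.06943 mol/L

n(S2O3^2-) = 0.01677 × 0.08169 = 1.370 × 10^-3 mol
n(I2) = n(S2O3^2-)/2 = 6.850 × 10^-4 mol
From the 2:1 ratio, n(Cu2+) in the aliquot = 2/1 × 6.850 × 10^-4 = 1.370 × 10^-3 mol
[Cu2+] = 1.370 × 10^-3 / 0.01973 = 0.06943 mol/L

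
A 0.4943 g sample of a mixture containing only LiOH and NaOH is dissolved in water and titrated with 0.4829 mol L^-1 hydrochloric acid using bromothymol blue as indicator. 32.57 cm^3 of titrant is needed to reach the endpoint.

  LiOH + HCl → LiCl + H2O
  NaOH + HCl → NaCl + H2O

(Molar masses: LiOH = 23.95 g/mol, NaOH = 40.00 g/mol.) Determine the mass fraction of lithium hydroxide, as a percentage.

40.70 %

n(HCl) = 0.03257 × 0.4829 = 0.01573 mol
Let x = n(LiOH), y = n(NaOH).
Titrant: 1x + 1y = 0.01573;  mass: 23.95x + 40.00y = 0.4943
Solving, x = 8.400 × 10^-3 mol, y = 7.328 × 10^-3 mol
mass of LiOH = 8.400 × 10^-3 × 23.95 = 0.2012 g
% LiOH = 0.2012 / 0.4943 × 100 = 40.70 %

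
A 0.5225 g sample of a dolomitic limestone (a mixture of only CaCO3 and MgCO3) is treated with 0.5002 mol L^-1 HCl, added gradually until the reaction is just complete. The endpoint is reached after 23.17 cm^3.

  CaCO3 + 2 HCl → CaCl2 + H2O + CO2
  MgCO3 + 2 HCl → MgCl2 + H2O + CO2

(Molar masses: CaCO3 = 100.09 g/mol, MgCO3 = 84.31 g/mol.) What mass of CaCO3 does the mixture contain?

0.2153 g

n(HCl) = 0.02317 × 0.5002 = 0.01159 mol
Let x = n(CaCO3), y = n(MgCO3).
Titrant: 2x + 2y = 0.01159;  mass: 100.09x + 84.31y = 0.5225
Solving, x = 2.151 × 10^-3 mol, y = 3.644 × 10^-3 mol
mass of CaCO3 = 2.151 × 10^-3 × 100.09 = 0.2153 g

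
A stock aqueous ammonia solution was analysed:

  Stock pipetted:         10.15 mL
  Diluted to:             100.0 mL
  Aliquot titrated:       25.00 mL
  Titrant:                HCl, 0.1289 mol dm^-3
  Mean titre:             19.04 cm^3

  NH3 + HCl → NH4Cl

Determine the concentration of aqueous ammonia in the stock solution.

n(HCl) = 0.01904 × 0.1289 = 2.454 × 10^-3 mol
n(NH3) in the aliquot = 2.454 × 10^-3 mol (1:1 ratio)
[NH3]_dilute = 2.454 × 10^-3 / 0.02500 = 0.09817 mol/L
Dilution factor = 100.0 / 10.15 = 9.852
[NH3]_stock = 0.09817 × 9.852 = 0.9672 mol/L

0.9672 mol/L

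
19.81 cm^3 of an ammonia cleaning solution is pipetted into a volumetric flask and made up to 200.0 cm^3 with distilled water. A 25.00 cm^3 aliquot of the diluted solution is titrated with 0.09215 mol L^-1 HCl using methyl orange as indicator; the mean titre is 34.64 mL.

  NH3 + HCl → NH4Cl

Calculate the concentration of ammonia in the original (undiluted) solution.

n(HCl) = 0.03464 × 0.09215 = 3.192 × 10^-3 mol
n(NH3) in the aliquot = 3.192 × 10^-3 mol (1:1 ratio)
[NH3]_dilute = 3.192 × 10^-3 / 0.02500 = 0.1277 mol/L
Dilution factor = 200.0 / 19.81 = 10.10
[NH3]_stock = 0.1277 × 10.10 = 1.289 mol/L

1.289 mol/L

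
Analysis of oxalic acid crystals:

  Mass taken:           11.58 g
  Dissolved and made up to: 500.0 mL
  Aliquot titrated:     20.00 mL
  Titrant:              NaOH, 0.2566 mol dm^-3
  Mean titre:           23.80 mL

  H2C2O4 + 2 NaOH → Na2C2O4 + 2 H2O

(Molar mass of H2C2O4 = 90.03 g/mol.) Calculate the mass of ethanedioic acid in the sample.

6.873 g

n(NaOH) per titration = 0.02380 × 0.2566 = 6.107 × 10^-3 mol
From the 1:2 ratio, n(H2C2O4) in each aliquot = 1/2 × 6.107 × 10^-3 = 3.054 × 10^-3 mol
n(H2C2O4) in the whole flask = 3.054 × 10^-3 × 500.0/20.00 = 0.07634 mol
mass of H2C2O4 = 0.07634 × 90.03 = 6.873 g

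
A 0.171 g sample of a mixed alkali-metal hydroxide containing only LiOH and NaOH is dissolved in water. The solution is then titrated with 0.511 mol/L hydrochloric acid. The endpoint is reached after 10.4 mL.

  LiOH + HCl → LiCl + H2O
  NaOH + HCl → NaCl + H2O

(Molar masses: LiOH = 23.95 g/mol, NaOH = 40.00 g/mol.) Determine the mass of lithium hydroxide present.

n(HCl) = 0.0104 × 0.511 = 5.31 × 10^-3 mol
Let x = n(LiOH), y = n(NaOH).
Titrant: 1x + 1y = 5.31 × 10^-3;  mass: 23.95x + 40.00y = 0.171
Solving, x = 2.59 × 10^-3 mol, y = 2.72 × 10^-3 mol
mass of LiOH = 2.59 × 10^-3 × 23.95 = 0.0620 g

0.0620 g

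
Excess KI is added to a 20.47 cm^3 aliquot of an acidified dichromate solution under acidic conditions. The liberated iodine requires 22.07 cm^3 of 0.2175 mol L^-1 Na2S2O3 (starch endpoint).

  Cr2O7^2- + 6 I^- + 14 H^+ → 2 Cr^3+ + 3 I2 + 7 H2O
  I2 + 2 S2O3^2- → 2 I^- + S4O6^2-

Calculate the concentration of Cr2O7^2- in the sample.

n(S2O3^2-) = 0.02207 × 0.2175 = 4.800 × 10^-3 mol
n(I2) = n(S2O3^2-)/2 = 2.400 × 10^-3 mol
From the 1:3 ratio, n(Cr2O7^2-) in the aliquot = 1/3 × 2.400 × 10^-3 = 8.000 × 10^-4 mol
[Cr2O7^2-] = 8.000 × 10^-4 / 0.02047 = 0.03908 mol/L

0.03908 mol/L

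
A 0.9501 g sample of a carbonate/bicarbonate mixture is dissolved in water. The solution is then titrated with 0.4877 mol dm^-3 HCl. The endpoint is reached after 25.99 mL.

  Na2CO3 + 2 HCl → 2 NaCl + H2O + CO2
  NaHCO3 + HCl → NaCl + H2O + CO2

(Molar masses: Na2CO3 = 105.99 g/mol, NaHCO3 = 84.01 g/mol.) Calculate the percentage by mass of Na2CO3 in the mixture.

20.64 %

n(HCl) = 0.02599 × 0.4877 = 0.01268 mol
Let x = n(Na2CO3), y = n(NaHCO3).
Titrant: 2x + 1y = 0.01268;  mass: 105.99x + 84.01y = 0.9501
Solving, x = 1.850 × 10^-3 mol, y = 8.975 × 10^-3 mol
mass of Na2CO3 = 1.850 × 10^-3 × 105.99 = 0.1961 g
% Na2CO3 = 0.1961 / 0.9501 × 100 = 20.64 %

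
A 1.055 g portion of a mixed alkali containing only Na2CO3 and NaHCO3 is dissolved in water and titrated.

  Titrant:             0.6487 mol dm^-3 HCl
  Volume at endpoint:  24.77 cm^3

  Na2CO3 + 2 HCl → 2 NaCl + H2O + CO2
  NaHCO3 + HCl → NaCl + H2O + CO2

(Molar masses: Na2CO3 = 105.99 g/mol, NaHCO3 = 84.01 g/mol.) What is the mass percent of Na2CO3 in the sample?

n(HCl) = 0.02477 × 0.6487 = 0.01607 mol
Let x = n(Na2CO3), y = n(NaHCO3).
Titrant: 2x + 1y = 0.01607;  mass: 105.99x + 84.01y = 1.055
Solving, x = 4.754 × 10^-3 mol, y = 6.560 × 10^-3 mol
mass of Na2CO3 = 4.754 × 10^-3 × 105.99 = 0.5039 g
% Na2CO3 = 0.5039 / 1.055 × 100 = 47.76 %

47.76 %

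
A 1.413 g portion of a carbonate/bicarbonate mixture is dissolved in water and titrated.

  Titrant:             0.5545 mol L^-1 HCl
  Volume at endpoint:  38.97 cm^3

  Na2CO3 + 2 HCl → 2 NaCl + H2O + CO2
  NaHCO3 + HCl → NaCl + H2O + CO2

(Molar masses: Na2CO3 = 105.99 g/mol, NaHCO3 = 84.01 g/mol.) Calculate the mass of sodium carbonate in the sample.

n(HCl) = 0.03897 × 0.5545 = 0.02161 mol
Let x = n(Na2CO3), y = n(NaHCO3).
Titrant: 2x + 1y = 0.02161;  mass: 105.99x + 84.01y = 1.413
Solving, x = 6.487 × 10^-3 mol, y = 8.636 × 10^-3 mol
mass of Na2CO3 = 6.487 × 10^-3 × 105.99 = 0.6875 g

0.6875 g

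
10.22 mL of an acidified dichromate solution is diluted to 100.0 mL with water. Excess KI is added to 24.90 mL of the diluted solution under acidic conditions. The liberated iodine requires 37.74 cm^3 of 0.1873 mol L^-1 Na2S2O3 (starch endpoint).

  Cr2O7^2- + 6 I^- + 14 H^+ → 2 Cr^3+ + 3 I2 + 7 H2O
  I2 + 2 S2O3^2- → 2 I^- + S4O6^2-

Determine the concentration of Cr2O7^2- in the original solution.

n(S2O3^2-) = 0.03774 × 0.1873 = 7.069 × 10^-3 mol
n(I2) = n(S2O3^2-)/2 = 3.534 × 10^-3 mol
From the 1:3 ratio, n(Cr2O7^2-) in the aliquot = 1/3 × 3.534 × 10^-3 = 1.178 × 10^-3 mol
[Cr2O7^2-]_dilute = 1.178 × 10^-3 / 0.02490 = 0.04731 mol/L
[Cr2O7^2-]_original = 0.04731 × 100.0/10.22 = 0.4630 mol/L

0.4630 mol/L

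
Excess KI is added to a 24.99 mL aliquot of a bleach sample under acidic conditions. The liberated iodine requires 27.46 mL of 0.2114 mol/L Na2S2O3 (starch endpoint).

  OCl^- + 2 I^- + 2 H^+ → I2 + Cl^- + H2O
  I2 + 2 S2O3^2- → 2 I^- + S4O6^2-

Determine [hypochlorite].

n(S2O3^2-) = 0.02746 × 0.2114 = 5.805 × 10^-3 mol
n(I2) = n(S2O3^2-)/2 = 2.903 × 10^-3 mol
n(OCl^-) in the aliquot = 2.903 × 10^-3 mol (1:1 ratio)
[OCl^-] = 2.903 × 10^-3 / 0.02499 = 0.1161 mol/L

0.1161 mol/L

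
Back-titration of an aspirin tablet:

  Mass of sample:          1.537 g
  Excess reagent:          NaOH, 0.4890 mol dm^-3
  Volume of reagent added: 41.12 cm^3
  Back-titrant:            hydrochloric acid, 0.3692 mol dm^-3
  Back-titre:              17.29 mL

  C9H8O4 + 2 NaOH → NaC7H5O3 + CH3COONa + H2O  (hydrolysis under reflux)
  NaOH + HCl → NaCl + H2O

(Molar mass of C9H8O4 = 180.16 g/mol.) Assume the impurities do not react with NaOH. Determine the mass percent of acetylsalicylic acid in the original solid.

80.43 %

n(NaOH) added = 0.04112 × 0.4890 = 0.02011 mol
n(HCl) used in back-titration = 0.01729 × 0.3692 = 6.383 × 10^-3 mol
n(NaOH) left over = 6.383 × 10^-3 mol (1:1 ratio)
n(NaOH) consumed by analyte = 0.02011 − 6.383 × 10^-3 = 0.01372 mol
From the 1:2 ratio, n(C9H8O4) = 1/2 × 0.01372 = 6.862 × 10^-3 mol
mass of C9H8O4 = 6.862 × 10^-3 × 180.16 = 1.236 g
% C9H8O4 = 1.236 / 1.537 × 100 = 80.43 %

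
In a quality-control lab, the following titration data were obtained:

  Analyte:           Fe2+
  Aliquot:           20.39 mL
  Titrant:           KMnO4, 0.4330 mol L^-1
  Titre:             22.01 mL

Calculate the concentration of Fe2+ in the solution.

MnO4^- + 5 Fe^2+ + 8 H^+ → Mn^2+ + 5 Fe^3+ + 4 H2O
n(KMnO4) = 0.02201 L × 0.4330 mol/L = 9.530 × 10^-3 mol
From the 5:1 mole ratio, n(Fe2+) = 5/1 × 9.530 × 10^-3 = 0.04765 mol
[Fe2+] = 0.04765 mol / 0.02039 L = 2.337 mol/L

2.337 mol/L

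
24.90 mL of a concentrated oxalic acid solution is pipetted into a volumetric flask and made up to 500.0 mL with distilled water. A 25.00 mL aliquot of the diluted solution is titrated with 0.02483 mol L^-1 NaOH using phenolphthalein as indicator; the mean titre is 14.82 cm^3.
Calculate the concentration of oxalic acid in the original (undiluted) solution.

0.1478 mol/L

H2C2O4 + 2 NaOH → Na2C2O4 + 2 H2O
n(NaOH) = 0.01482 × 0.02483 = 3.680 × 10^-4 mol
From the 1:2 ratio, n(H2C2O4) in the aliquot = 1/2 × 3.680 × 10^-4 = 1.840 × 10^-4 mol
[H2C2O4]_dilute = 1.840 × 10^-4 / 0.02500 = 0.007360 mol/L
Dilution factor = 500.0 / 24.90 = 20.08
[H2C2O4]_stock = 0.007360 × 20.08 = 0.1478 mol/L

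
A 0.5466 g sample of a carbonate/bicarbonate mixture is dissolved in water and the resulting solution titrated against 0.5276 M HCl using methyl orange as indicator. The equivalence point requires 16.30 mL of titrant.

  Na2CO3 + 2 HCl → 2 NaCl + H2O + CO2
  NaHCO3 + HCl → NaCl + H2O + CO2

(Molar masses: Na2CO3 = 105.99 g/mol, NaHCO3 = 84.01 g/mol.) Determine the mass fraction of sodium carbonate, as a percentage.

n(HCl) = 0.01630 × 0.5276 = 8.600 × 10^-3 mol
Let x = n(Na2CO3), y = n(NaHCO3).
Titrant: 2x + 1y = 8.600 × 10^-3;  mass: 105.99x + 84.01y = 0.5466
Solving, x = 2.835 × 10^-3 mol, y = 2.929 × 10^-3 mol
mass of Na2CO3 = 2.835 × 10^-3 × 105.99 = 0.3005 g
% Na2CO3 = 0.3005 / 0.5466 × 100 = 54.98 %

54.98 %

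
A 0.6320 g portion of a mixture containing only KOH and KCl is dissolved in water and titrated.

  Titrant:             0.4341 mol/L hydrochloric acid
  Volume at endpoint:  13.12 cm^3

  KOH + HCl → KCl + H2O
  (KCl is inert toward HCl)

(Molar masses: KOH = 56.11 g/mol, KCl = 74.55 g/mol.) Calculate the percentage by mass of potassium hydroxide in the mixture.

50.56 %

n(HCl) = 0.01312 × 0.4341 = 5.695 × 10^-3 mol
Let x = n(KOH), y = n(KCl).
Titrant: 1x = 5.695 × 10^-3;  mass: 56.11x + 74.55y = 0.6320
Solving, x = 5.695 × 10^-3 mol, y = 4.191 × 10^-3 mol
mass of KOH = 5.695 × 10^-3 × 56.11 = 0.3196 g
% KOH = 0.3196 / 0.6320 × 100 = 50.56 %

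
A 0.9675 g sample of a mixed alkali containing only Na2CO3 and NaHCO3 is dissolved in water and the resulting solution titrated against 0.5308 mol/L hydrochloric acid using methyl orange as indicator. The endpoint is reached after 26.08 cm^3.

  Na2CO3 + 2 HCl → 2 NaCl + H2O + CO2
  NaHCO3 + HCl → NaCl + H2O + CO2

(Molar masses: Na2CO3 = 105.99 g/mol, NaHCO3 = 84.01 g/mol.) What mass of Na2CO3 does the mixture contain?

n(HCl) = 0.02608 × 0.5308 = 0.01384 mol
Let x = n(Na2CO3), y = n(NaHCO3).
Titrant: 2x + 1y = 0.01384;  mass: 105.99x + 84.01y = 0.9675
Solving, x = 3.151 × 10^-3 mol, y = 7.541 × 10^-3 mol
mass of Na2CO3 = 3.151 × 10^-3 × 105.99 = 0.3340 g

0.3340 g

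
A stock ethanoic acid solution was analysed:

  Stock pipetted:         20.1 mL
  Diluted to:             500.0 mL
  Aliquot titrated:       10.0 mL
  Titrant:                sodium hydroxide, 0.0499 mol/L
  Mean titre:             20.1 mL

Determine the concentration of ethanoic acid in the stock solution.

CH3COOH + NaOH → CH3COONa + H2O
n(NaOH) = 0.0201 × 0.0499 = 1.00 × 10^-3 mol
n(CH3COOH) in the aliquot = 1.00 × 10^-3 mol (1:1 ratio)
[CH3COOH]_dilute = 1.00 × 10^-3 / 0.0100 = 0.100 mol/L
Dilution factor = 500.0 / 20.1 = 24.88
[CH3COOH]_stock = 0.100 × 24.88 = 2.49 mol/L

2.49 mol/L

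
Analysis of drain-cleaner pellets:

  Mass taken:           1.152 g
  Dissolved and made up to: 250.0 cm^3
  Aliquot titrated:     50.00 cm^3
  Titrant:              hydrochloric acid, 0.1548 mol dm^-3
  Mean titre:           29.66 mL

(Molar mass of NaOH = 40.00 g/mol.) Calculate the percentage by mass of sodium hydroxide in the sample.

79.71 %

NaOH + HCl → NaCl + H2O
n(HCl) per titration = 0.02966 × 0.1548 = 4.591 × 10^-3 mol
n(NaOH) in each aliquot = 4.591 × 10^-3 mol (1:1 ratio)
n(NaOH) in the whole flask = 4.591 × 10^-3 × 250.0/50.00 = 0.02296 mol
mass of NaOH = 0.02296 × 40.00 = 0.9183 g
% NaOH = 0.9183 / 1.152 × 100 = 79.71 %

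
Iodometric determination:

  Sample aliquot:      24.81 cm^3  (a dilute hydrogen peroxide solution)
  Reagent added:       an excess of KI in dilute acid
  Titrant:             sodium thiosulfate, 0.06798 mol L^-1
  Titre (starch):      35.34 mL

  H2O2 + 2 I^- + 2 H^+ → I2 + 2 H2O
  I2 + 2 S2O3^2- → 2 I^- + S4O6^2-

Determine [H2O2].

n(S2O3^2-) = 0.03534 × 0.06798 = 2.402 × 10^-3 mol
n(I2) = n(S2O3^2-)/2 = 1.201 × 10^-3 mol
n(H2O2) in the aliquot = 1.201 × 10^-3 mol (1:1 ratio)
[H2O2] = 1.201 × 10^-3 / 0.02481 = 0.04842 mol/L

0.04842 mol/L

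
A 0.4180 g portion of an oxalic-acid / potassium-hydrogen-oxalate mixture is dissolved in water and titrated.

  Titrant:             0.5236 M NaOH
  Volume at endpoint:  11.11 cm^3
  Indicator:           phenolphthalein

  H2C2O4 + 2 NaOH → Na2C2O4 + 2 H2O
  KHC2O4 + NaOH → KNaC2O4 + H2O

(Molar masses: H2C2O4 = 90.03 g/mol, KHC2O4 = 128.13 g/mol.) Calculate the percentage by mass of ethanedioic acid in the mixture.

42.42 %

n(NaOH) = 0.01111 × 0.5236 = 5.817 × 10^-3 mol
Let x = n(H2C2O4), y = n(KHC2O4).
Titrant: 2x + 1y = 5.817 × 10^-3;  mass: 90.03x + 128.13y = 0.4180
Solving, x = 1.969 × 10^-3 mol, y = 1.879 × 10^-3 mol
mass of H2C2O4 = 1.969 × 10^-3 × 90.03 = 0.1773 g
% H2C2O4 = 0.1773 / 0.4180 × 100 = 42.42 %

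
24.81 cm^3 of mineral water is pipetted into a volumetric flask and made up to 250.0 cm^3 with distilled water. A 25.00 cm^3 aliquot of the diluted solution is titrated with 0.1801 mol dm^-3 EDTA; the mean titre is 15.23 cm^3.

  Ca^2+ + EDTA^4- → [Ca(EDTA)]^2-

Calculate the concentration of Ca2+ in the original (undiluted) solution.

n(EDTA) = 0.01523 × 0.1801 = 2.743 × 10^-3 mol
n(Ca2+) in the aliquot = 2.743 × 10^-3 mol (1:1 ratio)
[Ca2+]_dilute = 2.743 × 10^-3 / 0.02500 = 0.1097 mol/L
Dilution factor = 250.0 / 24.81 = 10.08
[Ca2+]_stock = 0.1097 × 10.08 = 1.106 mol/L

1.106 mol/L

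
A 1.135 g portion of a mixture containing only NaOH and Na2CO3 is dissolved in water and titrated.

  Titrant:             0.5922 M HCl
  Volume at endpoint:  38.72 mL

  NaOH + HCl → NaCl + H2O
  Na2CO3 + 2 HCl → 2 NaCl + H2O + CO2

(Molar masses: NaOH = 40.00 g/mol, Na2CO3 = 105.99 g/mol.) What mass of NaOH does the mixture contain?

n(HCl) = 0.03872 × 0.5922 = 0.02293 mol
Let x = n(NaOH), y = n(Na2CO3).
Titrant: 1x + 2y = 0.02293;  mass: 40.00x + 105.99y = 1.135
Solving, x = 6.170 × 10^-3 mol, y = 8.380 × 10^-3 mol
mass of NaOH = 6.170 × 10^-3 × 40.00 = 0.2468 g

0.2468 g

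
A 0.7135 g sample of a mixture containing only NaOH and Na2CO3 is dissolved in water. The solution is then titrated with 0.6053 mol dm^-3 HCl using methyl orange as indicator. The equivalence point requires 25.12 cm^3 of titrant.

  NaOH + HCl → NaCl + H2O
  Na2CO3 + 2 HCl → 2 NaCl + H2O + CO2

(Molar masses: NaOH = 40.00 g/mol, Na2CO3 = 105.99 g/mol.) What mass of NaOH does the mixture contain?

n(HCl) = 0.02512 × 0.6053 = 0.01521 mol
Let x = n(NaOH), y = n(Na2CO3).
Titrant: 1x + 2y = 0.01521;  mass: 40.00x + 105.99y = 0.7135
Solving, x = 7.102 × 10^-3 mol, y = 4.051 × 10^-3 mol
mass of NaOH = 7.102 × 10^-3 × 40.00 = 0.2841 g

0.2841 g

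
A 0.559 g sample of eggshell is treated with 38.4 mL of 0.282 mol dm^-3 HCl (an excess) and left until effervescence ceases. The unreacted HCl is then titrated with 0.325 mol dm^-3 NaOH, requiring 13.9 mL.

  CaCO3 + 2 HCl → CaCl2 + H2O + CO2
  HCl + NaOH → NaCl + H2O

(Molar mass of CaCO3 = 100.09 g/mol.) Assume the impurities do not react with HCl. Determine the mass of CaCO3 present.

n(HCl) added = 0.0384 × 0.282 = 0.0108 mol
n(NaOH) used in back-titration = 0.0139 × 0.325 = 4.52 × 10^-3 mol
n(HCl) left over = 4.52 × 10^-3 mol (1:1 ratio)
n(HCl) consumed by analyte = 0.0108 − 4.52 × 10^-3 = 6.31 × 10^-3 mol
From the 1:2 ratio, n(CaCO3) = 1/2 × 6.31 × 10^-3 = 3.16 × 10^-3 mol
mass of CaCO3 = 3.16 × 10^-3 × 100.09 = 0.316 g

0.316 g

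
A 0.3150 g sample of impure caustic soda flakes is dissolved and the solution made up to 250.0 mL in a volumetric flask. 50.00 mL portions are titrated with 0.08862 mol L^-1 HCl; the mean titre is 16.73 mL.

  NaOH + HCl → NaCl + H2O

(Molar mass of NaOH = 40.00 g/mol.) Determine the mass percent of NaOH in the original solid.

n(HCl) per titration = 0.01673 × 0.08862 = 1.483 × 10^-3 mol
n(NaOH) in each aliquot = 1.483 × 10^-3 mol (1:1 ratio)
n(NaOH) in the whole flask = 1.483 × 10^-3 × 250.0/50.00 = 7.413 × 10^-3 mol
mass of NaOH = 7.413 × 10^-3 × 40.00 = 0.2965 g
% NaOH = 0.2965 / 0.3150 × 100 = 94.13 %

94.13 %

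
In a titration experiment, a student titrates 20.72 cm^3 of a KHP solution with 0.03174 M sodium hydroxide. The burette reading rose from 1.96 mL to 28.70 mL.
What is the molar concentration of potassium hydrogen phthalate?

0.04096 M

KHC8H4O4 + NaOH → KNaC8H4O4 + H2O
n(NaOH) = 0.02674 L × 0.03174 mol/L = 8.487 × 10^-4 mol
n(KHC8H4O4) = 8.487 × 10^-4 mol (1:1 mole ratio)
[KHC8H4O4] = 8.487 × 10^-4 mol / 0.02072 L = 0.04096 mol/L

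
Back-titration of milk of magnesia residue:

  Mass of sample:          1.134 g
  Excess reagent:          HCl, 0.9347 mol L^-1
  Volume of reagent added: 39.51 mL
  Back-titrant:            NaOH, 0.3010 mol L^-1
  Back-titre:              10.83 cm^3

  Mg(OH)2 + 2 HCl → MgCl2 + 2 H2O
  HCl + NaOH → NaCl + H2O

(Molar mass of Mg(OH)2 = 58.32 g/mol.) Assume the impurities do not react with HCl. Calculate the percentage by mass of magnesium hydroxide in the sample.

n(HCl) added = 0.03951 × 0.9347 = 0.03693 mol
n(NaOH) used in back-titration = 0.01083 × 0.3010 = 3.260 × 10^-3 mol
n(HCl) left over = 3.260 × 10^-3 mol (1:1 ratio)
n(HCl) consumed by analyte = 0.03693 − 3.260 × 10^-3 = 0.03367 mol
From the 1:2 ratio, n(Mg(OH)2) = 1/2 × 0.03367 = 0.01684 mol
mass of Mg(OH)2 = 0.01684 × 58.32 = 0.9818 g
% Mg(OH)2 = 0.9818 / 1.134 × 100 = 86.58 %

86.58 %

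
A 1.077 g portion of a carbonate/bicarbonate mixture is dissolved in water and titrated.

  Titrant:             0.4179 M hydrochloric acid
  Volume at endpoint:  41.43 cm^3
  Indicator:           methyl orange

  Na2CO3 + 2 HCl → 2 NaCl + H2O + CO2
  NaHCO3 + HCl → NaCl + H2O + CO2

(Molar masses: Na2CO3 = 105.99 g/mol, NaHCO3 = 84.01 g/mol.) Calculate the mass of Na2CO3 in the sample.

0.6451 g

n(HCl) = 0.04143 × 0.4179 = 0.01731 mol
Let x = n(Na2CO3), y = n(NaHCO3).
Titrant: 2x + 1y = 0.01731;  mass: 105.99x + 84.01y = 1.077
Solving, x = 6.086 × 10^-3 mol, y = 5.142 × 10^-3 mol
mass of Na2CO3 = 6.086 × 10^-3 × 105.99 = 0.6451 g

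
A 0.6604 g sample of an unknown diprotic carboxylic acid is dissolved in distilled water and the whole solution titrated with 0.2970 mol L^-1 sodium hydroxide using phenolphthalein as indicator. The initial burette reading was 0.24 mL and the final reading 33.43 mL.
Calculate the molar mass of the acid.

134.0 g/mol

n(NaOH) = 0.03319 L × 0.2970 mol/L = 9.857 × 10^-3 mol
From the 1:2 ratio, n(H2A) = 1/2 × 9.857 × 10^-3 = 4.929 × 10^-3 mol
M = m / n = 0.6604 g / 4.929 × 10^-3 mol = 134.0 g/mol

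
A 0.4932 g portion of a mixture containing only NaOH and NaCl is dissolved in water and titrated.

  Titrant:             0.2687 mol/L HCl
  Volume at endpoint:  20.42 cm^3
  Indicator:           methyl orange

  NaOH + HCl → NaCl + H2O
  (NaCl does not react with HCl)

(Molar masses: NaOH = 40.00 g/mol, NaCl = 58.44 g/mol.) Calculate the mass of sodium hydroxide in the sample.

n(HCl) = 0.02042 × 0.2687 = 5.487 × 10^-3 mol
Let x = n(NaOH), y = n(NaCl).
Titrant: 1x = 5.487 × 10^-3;  mass: 40.00x + 58.44y = 0.4932
Solving, x = 5.487 × 10^-3 mol, y = 4.684 × 10^-3 mol
mass of NaOH = 5.487 × 10^-3 × 40.00 = 0.2195 g

0.2195 g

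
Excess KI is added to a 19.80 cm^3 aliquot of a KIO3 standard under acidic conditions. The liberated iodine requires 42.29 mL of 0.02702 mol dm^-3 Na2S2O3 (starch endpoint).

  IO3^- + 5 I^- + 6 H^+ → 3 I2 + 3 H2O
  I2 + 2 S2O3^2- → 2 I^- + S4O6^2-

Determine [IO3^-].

0.009618 mol/L

n(S2O3^2-) = 0.04229 × 0.02702 = 1.143 × 10^-3 mol
n(I2) = n(S2O3^2-)/2 = 5.713 × 10^-4 mol
From the 1:3 ratio, n(IO3^-) in the aliquot = 1/3 × 5.713 × 10^-4 = 1.904 × 10^-4 mol
[IO3^-] = 1.904 × 10^-4 / 0.01980 = 0.009618 mol/L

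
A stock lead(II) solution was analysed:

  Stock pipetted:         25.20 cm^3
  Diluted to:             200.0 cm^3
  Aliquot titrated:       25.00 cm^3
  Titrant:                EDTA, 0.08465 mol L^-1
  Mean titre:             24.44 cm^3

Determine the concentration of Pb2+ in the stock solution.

Pb^2+ + EDTA^4- → [Pb(EDTA)]^2-
n(EDTA) = 0.02444 × 0.08465 = 2.069 × 10^-3 mol
n(Pb2+) in the aliquot = 2.069 × 10^-3 mol (1:1 ratio)
[Pb2+]_dilute = 2.069 × 10^-3 / 0.02500 = 0.08275 mol/L
Dilution factor = 200.0 / 25.20 = 7.937
[Pb2+]_stock = 0.08275 × 7.937 = 0.6568 mol/L

0.6568 mol/L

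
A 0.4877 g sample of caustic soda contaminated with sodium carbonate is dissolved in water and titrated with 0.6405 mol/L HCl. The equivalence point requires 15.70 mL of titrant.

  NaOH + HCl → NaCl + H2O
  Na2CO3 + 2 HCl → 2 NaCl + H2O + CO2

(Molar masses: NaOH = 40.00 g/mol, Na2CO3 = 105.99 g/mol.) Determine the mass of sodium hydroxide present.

0.1392 g

n(HCl) = 0.01570 × 0.6405 = 0.01006 mol
Let x = n(NaOH), y = n(Na2CO3).
Titrant: 1x + 2y = 0.01006;  mass: 40.00x + 105.99y = 0.4877
Solving, x = 3.479 × 10^-3 mol, y = 3.288 × 10^-3 mol
mass of NaOH = 3.479 × 10^-3 × 40.00 = 0.1392 g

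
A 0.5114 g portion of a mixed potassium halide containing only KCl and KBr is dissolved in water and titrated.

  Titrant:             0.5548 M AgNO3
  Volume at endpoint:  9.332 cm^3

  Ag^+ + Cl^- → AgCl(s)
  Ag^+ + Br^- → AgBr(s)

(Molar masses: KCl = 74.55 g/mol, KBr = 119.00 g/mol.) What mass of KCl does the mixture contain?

n(AgNO3) = 0.009332 × 0.5548 = 5.177 × 10^-3 mol
Let x = n(KCl), y = n(KBr).
Titrant: 1x + 1y = 5.177 × 10^-3;  mass: 74.55x + 119.00y = 0.5114
Solving, x = 2.356 × 10^-3 mol, y = 2.822 × 10^-3 mol
mass of KCl = 2.356 × 10^-3 × 74.55 = 0.1756 g

0.1756 g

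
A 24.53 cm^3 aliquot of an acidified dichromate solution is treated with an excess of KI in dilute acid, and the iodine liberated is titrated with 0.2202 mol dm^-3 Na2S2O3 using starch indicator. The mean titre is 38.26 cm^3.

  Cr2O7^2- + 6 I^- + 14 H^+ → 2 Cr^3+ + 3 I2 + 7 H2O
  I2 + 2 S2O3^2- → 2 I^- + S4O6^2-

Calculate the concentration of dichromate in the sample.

n(S2O3^2-) = 0.03826 × 0.2202 = 8.425 × 10^-3 mol
n(I2) = n(S2O3^2-)/2 = 4.212 × 10^-3 mol
From the 1:3 ratio, n(Cr2O7^2-) in the aliquot = 1/3 × 4.212 × 10^-3 = 1.404 × 10^-3 mol
[Cr2O7^2-] = 1.404 × 10^-3 / 0.02453 = 0.05724 mol/L

0.05724 mol/L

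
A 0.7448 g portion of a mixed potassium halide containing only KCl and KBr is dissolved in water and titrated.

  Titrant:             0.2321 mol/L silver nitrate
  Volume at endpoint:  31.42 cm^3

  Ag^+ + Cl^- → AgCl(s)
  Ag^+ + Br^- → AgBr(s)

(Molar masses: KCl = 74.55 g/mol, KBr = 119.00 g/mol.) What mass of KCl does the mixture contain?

n(AgNO3) = 0.03142 × 0.2321 = 7.293 × 10^-3 mol
Let x = n(KCl), y = n(KBr).
Titrant: 1x + 1y = 7.293 × 10^-3;  mass: 74.55x + 119.00y = 0.7448
Solving, x = 2.768 × 10^-3 mol, y = 4.525 × 10^-3 mol
mass of KCl = 2.768 × 10^-3 × 74.55 = 0.2063 g

0.2063 g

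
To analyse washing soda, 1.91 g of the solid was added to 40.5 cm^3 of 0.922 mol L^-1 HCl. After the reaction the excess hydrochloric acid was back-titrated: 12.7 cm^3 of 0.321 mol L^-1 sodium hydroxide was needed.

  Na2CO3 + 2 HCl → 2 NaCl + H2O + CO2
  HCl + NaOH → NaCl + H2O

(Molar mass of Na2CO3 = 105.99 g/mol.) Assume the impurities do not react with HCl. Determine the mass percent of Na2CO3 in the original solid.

92.3 %

n(HCl) added = 0.0405 × 0.922 = 0.0373 mol
n(NaOH) used in back-titration = 0.0127 × 0.321 = 4.08 × 10^-3 mol
n(HCl) left over = 4.08 × 10^-3 mol (1:1 ratio)
n(HCl) consumed by analyte = 0.0373 − 4.08 × 10^-3 = 0.0333 mol
From the 1:2 ratio, n(Na2CO3) = 1/2 × 0.0333 = 0.0166 mol
mass of Na2CO3 = 0.0166 × 105.99 = 1.76 g
% Na2CO3 = 1.76 / 1.91 × 100 = 92.3 %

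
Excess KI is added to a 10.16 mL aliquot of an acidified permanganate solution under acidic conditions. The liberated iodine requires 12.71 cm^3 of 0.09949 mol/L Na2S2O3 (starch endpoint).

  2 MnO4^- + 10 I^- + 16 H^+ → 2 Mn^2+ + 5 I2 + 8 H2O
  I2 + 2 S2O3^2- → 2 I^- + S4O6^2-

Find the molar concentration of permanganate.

n(S2O3^2-) = 0.01271 × 0.09949 = 1.265 × 10^-3 mol
n(I2) = n(S2O3^2-)/2 = 6.323 × 10^-4 mol
From the 2:5 ratio, n(MnO4^-) in the aliquot = 2/5 × 6.323 × 10^-4 = 2.529 × 10^-4 mol
[MnO4^-] = 2.529 × 10^-4 / 0.01016 = 0.02489 mol/L

0.02489 mol/L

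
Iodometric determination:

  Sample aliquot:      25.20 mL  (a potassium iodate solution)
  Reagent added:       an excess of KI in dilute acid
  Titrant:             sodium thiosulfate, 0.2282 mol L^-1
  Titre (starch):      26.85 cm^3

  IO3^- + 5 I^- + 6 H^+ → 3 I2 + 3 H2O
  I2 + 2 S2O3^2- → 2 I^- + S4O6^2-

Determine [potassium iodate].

n(S2O3^2-) = 0.02685 × 0.2282 = 6.127 × 10^-3 mol
n(I2) = n(S2O3^2-)/2 = 3.064 × 10^-3 mol
From the 1:3 ratio, n(IO3^-) in the aliquot = 1/3 × 3.064 × 10^-3 = 1.021 × 10^-3 mol
[IO3^-] = 1.021 × 10^-3 / 0.02520 = 0.04052 mol/L

0.04052 mol/L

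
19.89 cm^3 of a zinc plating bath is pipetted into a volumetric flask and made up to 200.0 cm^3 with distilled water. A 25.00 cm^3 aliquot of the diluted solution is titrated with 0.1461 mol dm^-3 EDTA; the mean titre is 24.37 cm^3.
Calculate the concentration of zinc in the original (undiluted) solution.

Zn^2+ + EDTA^4- → [Zn(EDTA)]^2-
n(EDTA) = 0.02437 × 0.1461 = 3.560 × 10^-3 mol
n(Zn2+) in the aliquot = 3.560 × 10^-3 mol (1:1 ratio)
[Zn2+]_dilute = 3.560 × 10^-3 / 0.02500 = 0.1424 mol/L
Dilution factor = 200.0 / 19.89 = 10.06
[Zn2+]_stock = 0.1424 × 10.06 = 1.432 mol/L

1.432 mol/L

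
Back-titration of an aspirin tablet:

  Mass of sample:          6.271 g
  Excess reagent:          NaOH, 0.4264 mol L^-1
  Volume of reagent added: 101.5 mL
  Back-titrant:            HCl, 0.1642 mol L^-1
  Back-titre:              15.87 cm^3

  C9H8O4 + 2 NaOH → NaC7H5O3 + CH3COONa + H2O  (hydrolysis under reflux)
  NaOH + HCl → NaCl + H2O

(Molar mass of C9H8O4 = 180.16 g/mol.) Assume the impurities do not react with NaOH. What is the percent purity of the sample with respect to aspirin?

58.43 %

n(NaOH) added = 0.1015 × 0.4264 = 0.04328 mol
n(HCl) used in back-titration = 0.01587 × 0.1642 = 2.606 × 10^-3 mol
n(NaOH) left over = 2.606 × 10^-3 mol (1:1 ratio)
n(NaOH) consumed by analyte = 0.04328 − 2.606 × 10^-3 = 0.04067 mol
From the 1:2 ratio, n(C9H8O4) = 1/2 × 0.04067 = 0.02034 mol
mass of C9H8O4 = 0.02034 × 180.16 = 3.664 g
% C9H8O4 = 3.664 / 6.271 × 100 = 58.43 %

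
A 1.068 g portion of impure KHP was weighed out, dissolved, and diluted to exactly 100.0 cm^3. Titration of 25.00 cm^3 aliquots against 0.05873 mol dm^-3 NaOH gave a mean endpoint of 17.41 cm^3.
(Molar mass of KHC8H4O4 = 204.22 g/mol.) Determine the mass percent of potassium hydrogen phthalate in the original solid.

KHC8H4O4 + NaOH → KNaC8H4O4 + H2O
n(NaOH) per titration = 0.01741 × 0.05873 = 1.022 × 10^-3 mol
n(KHC8H4O4) in each aliquot = 1.022 × 10^-3 mol (1:1 ratio)
n(KHC8H4O4) in the whole flask = 1.022 × 10^-3 × 100.0/25.00 = 4.090 × 10^-3 mol
mass of KHC8H4O4 = 4.090 × 10^-3 × 204.22 = 0.8353 g
% KHC8H4O4 = 0.8353 / 1.068 × 100 = 78.21 %

78.21 %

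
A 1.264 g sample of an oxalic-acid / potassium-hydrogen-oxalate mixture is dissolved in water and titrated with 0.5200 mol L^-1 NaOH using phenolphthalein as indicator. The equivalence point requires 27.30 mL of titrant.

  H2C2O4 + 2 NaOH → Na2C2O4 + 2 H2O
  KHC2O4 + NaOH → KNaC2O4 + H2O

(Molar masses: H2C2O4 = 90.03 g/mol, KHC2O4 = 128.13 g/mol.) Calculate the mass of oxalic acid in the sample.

n(NaOH) = 0.02730 × 0.5200 = 0.01420 mol
Let x = n(H2C2O4), y = n(KHC2O4).
Titrant: 2x + 1y = 0.01420;  mass: 90.03x + 128.13y = 1.264
Solving, x = 3.338 × 10^-3 mol, y = 7.519 × 10^-3 mol
mass of H2C2O4 = 3.338 × 10^-3 × 90.03 = 0.3006 g

0.3006 g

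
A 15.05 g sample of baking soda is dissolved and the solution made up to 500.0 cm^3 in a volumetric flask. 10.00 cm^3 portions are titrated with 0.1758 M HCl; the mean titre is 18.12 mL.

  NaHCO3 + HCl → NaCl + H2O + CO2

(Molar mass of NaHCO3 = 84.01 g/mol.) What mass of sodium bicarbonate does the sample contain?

13.38 g

n(HCl) per titration = 0.01812 × 0.1758 = 3.185 × 10^-3 mol
n(NaHCO3) in each aliquot = 3.185 × 10^-3 mol (1:1 ratio)
n(NaHCO3) in the whole flask = 3.185 × 10^-3 × 500.0/10.00 = 0.1593 mol
mass of NaHCO3 = 0.1593 × 84.01 = 13.38 g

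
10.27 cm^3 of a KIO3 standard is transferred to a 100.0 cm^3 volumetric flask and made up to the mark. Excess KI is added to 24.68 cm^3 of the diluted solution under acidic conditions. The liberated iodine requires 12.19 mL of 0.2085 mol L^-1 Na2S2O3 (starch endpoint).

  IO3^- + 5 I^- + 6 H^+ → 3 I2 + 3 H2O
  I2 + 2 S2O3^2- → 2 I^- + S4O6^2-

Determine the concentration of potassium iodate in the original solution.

n(S2O3^2-) = 0.01219 × 0.2085 = 2.542 × 10^-3 mol
n(I2) = n(S2O3^2-)/2 = 1.271 × 10^-3 mol
From the 1:3 ratio, n(IO3^-) in the aliquot = 1/3 × 1.271 × 10^-3 = 4.236 × 10^-4 mol
[IO3^-]_dilute = 4.236 × 10^-4 / 0.02468 = 0.01716 mol/L
[IO3^-]_original = 0.01716 × 100.0/10.27 = 0.1671 mol/L

0.1671 mol/L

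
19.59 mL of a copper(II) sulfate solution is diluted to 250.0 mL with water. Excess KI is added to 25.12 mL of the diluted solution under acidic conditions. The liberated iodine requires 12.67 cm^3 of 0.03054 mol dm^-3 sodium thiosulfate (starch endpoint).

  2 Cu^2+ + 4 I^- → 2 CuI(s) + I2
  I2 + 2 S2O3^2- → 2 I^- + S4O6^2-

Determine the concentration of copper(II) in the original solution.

n(S2O3^2-) = 0.01267 × 0.03054 = 3.869 × 10^-4 mol
n(I2) = n(S2O3^2-)/2 = 1.935 × 10^-4 mol
From the 2:1 ratio, n(Cu2+) in the aliquot = 2/1 × 1.935 × 10^-4 = 3.869 × 10^-4 mol
[Cu2+]_dilute = 3.869 × 10^-4 / 0.02512 = 0.01540 mol/L
[Cu2+]_original = 0.01540 × 250.0/19.59 = 0.1966 mol/L

0.1966 mol/L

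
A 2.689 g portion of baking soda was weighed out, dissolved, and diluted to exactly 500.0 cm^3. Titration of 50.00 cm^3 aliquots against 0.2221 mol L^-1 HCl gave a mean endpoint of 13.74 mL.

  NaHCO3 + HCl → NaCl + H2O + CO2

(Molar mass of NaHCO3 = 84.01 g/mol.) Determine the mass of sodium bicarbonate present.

n(HCl) per titration = 0.01374 × 0.2221 = 3.052 × 10^-3 mol
n(NaHCO3) in each aliquot = 3.052 × 10^-3 mol (1:1 ratio)
n(NaHCO3) in the whole flask = 3.052 × 10^-3 × 500.0/50.00 = 0.03052 mol
mass of NaHCO3 = 0.03052 × 84.01 = 2.564 g

2.564 g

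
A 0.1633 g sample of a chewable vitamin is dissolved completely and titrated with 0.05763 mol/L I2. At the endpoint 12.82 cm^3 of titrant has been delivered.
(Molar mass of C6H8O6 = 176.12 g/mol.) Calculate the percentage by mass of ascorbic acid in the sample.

C6H8O6 + I2 → C6H6O6 + 2 HI
n(I2) = 0.01282 L × 0.05763 mol/L = 7.388 × 10^-4 mol
n(C6H8O6) = 7.388 × 10^-4 mol (1:1 ratio)
mass of C6H8O6 = 7.388 × 10^-4 × 176.12 g/mol = 0.1301 g
% C6H8O6 = 0.1301 / 0.1633 × 100 = 79.68 %

79.68 %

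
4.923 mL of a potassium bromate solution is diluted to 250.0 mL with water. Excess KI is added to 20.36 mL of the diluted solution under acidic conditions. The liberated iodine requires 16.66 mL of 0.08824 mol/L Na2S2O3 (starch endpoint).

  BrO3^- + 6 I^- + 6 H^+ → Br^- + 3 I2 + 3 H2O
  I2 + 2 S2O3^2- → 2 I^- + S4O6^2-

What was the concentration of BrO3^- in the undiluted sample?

0.6111 mol/L

n(S2O3^2-) = 0.01666 × 0.08824 = 1.470 × 10^-3 mol
n(I2) = n(S2O3^2-)/2 = 7.350 × 10^-4 mol
From the 1:3 ratio, n(BrO3^-) in the aliquot = 1/3 × 7.350 × 10^-4 = 2.450 × 10^-4 mol
[BrO3^-]_dilute = 2.450 × 10^-4 / 0.02036 = 0.01203 mol/L
[BrO3^-]_original = 0.01203 × 250.0/4.923 = 0.6111 mol/L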